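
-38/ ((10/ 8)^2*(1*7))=-608/ 175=-3.47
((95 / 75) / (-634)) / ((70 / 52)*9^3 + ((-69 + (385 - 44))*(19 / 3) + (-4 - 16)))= -247 / 331824505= -0.00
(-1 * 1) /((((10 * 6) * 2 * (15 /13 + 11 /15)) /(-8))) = 13 /368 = 0.04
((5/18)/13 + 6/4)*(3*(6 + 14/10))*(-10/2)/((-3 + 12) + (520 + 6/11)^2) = -796906/1278738435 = -0.00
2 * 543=1086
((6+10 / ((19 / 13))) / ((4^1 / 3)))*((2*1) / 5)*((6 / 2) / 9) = 122 / 95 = 1.28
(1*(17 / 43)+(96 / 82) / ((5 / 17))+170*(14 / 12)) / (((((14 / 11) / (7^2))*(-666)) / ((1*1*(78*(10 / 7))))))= -766572092 / 587079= -1305.74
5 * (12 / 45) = 4 / 3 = 1.33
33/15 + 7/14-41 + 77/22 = -174/5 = -34.80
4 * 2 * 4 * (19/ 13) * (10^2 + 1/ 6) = 182704/ 39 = 4684.72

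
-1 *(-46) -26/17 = 756/17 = 44.47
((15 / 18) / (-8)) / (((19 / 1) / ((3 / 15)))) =-1 / 912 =-0.00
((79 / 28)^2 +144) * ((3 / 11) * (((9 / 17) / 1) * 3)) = 65.82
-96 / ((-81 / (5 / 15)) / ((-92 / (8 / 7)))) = -2576 / 81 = -31.80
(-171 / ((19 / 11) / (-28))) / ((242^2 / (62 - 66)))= -0.19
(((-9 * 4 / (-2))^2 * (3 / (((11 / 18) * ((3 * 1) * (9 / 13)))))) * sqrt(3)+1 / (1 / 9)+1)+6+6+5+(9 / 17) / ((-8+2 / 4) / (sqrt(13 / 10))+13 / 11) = -16335 * sqrt(130) / 2239427+60431067 / 2239427+8424 * sqrt(3) / 11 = 1353.34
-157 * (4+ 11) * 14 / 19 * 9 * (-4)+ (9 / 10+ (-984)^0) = 11869561 / 190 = 62471.37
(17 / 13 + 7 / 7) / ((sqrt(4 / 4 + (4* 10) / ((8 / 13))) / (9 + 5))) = 70* sqrt(66) / 143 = 3.98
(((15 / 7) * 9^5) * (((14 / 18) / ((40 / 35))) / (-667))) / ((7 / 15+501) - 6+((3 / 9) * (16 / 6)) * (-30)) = -3444525 / 12507584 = -0.28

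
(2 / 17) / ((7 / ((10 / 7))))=20 / 833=0.02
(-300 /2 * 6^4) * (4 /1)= -777600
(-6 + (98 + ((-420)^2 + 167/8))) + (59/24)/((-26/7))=110143621/624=176512.21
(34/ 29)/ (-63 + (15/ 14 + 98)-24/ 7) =476/ 13253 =0.04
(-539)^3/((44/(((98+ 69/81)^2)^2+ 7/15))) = -1805959124250339636193/5314410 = -339823070529059.60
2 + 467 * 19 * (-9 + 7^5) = 149048656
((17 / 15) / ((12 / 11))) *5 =187 / 36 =5.19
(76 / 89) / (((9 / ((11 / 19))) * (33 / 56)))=224 / 2403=0.09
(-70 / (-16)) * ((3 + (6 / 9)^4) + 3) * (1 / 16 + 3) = 430465 / 5184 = 83.04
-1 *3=-3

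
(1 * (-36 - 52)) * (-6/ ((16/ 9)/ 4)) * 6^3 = 256608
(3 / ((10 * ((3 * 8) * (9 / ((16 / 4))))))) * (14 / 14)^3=1 / 180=0.01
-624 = -624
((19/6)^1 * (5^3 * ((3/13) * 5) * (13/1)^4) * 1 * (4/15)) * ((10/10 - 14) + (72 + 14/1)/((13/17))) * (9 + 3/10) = 3217662825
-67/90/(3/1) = -67/270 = -0.25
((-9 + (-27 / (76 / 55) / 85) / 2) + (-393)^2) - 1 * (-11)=154450.89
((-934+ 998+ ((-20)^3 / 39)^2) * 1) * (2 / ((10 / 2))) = 128194688 / 7605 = 16856.63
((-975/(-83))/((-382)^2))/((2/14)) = 6825/12111692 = 0.00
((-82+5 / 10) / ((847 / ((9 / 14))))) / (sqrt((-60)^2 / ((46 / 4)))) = -489 * sqrt(46) / 948640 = -0.00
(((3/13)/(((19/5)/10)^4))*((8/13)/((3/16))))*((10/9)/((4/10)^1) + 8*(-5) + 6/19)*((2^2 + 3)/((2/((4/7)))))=-10097600000000/3766146579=-2681.15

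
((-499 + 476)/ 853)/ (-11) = 23/ 9383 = 0.00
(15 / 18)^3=125 / 216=0.58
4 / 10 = 2 / 5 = 0.40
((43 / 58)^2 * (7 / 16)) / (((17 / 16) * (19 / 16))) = 51772 / 271643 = 0.19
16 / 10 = 8 / 5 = 1.60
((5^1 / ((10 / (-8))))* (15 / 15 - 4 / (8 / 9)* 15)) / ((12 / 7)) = 931 / 6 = 155.17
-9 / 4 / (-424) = 9 / 1696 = 0.01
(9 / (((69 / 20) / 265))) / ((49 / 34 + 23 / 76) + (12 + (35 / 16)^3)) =21035827200 / 736731239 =28.55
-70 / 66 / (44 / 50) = -875 / 726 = -1.21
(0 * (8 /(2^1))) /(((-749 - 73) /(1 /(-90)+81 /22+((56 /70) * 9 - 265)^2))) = 0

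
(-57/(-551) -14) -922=-27141/29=-935.90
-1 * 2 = -2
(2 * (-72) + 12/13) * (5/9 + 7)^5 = -901438812160/255879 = -3522910.49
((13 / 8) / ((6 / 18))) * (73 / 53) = 2847 / 424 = 6.71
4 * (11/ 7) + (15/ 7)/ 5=47/ 7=6.71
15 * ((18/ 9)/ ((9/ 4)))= 40/ 3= 13.33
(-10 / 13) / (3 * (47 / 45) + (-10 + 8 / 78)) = 150 / 1319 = 0.11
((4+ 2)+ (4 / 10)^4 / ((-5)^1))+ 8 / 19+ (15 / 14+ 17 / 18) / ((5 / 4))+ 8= 59957098 / 3740625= 16.03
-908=-908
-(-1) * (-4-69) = -73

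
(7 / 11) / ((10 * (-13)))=-0.00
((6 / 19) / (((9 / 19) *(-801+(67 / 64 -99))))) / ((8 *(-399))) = 16 / 68867001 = 0.00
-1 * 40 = -40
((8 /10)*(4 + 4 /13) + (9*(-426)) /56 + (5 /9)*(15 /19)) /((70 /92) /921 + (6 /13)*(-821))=47305035341 /277563633130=0.17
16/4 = 4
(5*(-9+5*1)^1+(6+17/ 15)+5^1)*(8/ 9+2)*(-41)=125788/ 135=931.76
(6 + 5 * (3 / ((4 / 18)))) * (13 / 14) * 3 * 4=819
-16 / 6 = -8 / 3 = -2.67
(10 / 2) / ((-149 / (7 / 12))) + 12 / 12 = 1753 / 1788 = 0.98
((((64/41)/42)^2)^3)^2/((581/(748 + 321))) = 1232473088424719417344/96430395911221084148555583984199018101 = 0.00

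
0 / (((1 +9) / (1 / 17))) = 0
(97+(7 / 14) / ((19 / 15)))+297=14987 / 38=394.39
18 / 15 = 6 / 5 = 1.20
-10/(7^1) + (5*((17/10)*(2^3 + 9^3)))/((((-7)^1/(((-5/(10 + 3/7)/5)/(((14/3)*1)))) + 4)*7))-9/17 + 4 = 103773/22372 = 4.64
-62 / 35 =-1.77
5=5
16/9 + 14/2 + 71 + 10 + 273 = 3265/9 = 362.78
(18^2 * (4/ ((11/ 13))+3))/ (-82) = -13770/ 451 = -30.53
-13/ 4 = -3.25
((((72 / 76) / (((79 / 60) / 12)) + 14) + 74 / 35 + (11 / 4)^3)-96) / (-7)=169640459 / 23535680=7.21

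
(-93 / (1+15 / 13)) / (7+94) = -1209 / 2828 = -0.43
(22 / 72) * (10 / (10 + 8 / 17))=935 / 3204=0.29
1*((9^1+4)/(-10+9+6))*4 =52/5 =10.40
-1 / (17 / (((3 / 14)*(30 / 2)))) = -45 / 238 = -0.19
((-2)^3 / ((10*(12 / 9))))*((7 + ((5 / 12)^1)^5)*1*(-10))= 1744949 / 41472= 42.08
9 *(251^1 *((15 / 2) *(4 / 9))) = 7530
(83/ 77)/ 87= 83/ 6699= 0.01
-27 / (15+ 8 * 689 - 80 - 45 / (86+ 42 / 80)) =-93447 / 18850267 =-0.00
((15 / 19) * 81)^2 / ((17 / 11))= 16238475 / 6137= 2646.00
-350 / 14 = -25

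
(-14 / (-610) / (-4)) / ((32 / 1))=-0.00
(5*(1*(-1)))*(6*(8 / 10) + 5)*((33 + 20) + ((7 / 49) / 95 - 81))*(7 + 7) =1824662 / 95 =19206.97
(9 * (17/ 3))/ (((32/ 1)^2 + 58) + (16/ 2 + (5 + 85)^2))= 51/ 9190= 0.01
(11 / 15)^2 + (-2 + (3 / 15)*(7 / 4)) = -1.11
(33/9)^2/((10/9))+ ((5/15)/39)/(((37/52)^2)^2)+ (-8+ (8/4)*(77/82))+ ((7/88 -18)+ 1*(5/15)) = -3522364213409/304288779960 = -11.58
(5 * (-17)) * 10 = -850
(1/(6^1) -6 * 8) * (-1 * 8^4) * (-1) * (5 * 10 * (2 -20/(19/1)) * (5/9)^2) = -1469440000/513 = -2864405.46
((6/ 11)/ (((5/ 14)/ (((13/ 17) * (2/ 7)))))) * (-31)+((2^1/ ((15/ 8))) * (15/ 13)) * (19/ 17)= -109016/ 12155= -8.97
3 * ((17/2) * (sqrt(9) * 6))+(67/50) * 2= 11542/25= 461.68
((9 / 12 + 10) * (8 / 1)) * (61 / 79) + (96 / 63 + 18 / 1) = 142556 / 1659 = 85.93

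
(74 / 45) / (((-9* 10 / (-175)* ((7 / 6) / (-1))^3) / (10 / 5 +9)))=-3256 / 147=-22.15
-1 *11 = -11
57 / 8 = 7.12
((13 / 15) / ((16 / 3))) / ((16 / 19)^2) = 0.23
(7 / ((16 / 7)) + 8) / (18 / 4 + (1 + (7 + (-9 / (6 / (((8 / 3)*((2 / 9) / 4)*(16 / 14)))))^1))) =11151 / 12344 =0.90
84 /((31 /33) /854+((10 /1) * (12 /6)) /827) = 1957747176 /589277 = 3322.29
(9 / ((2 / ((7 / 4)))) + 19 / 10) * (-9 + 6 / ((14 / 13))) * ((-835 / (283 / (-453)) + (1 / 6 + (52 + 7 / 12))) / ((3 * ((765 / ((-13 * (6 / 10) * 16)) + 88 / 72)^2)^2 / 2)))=-3775940470692143529984 / 70558500942416408705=-53.52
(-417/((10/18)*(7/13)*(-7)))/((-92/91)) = -634257/3220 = -196.97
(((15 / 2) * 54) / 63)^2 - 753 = -34872 / 49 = -711.67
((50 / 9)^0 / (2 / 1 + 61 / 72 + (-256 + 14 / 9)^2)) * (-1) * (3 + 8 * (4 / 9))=-4248 / 41954645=-0.00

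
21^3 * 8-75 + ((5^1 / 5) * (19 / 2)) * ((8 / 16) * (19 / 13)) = 3849037 / 52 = 74019.94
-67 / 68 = -0.99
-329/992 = -0.33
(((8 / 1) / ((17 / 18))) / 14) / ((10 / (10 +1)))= 396 / 595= 0.67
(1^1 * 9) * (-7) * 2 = -126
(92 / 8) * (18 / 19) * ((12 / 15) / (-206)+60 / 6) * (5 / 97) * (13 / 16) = 3463317 / 759316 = 4.56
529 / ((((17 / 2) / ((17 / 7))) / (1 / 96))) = 529 / 336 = 1.57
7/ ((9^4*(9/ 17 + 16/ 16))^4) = 584647/ 846785753820758892816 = 0.00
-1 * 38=-38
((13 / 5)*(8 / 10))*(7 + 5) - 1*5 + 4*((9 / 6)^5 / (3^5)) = 4017 / 200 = 20.08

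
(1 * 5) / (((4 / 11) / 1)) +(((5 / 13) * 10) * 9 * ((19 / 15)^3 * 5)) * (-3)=-54157 / 52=-1041.48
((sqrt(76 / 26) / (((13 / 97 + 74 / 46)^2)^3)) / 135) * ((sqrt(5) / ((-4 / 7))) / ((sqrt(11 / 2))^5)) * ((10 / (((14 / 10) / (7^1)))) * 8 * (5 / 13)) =-21579206470810956954175 * sqrt(13585) / 655595680448083545605799936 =-0.00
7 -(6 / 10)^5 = 21632 / 3125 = 6.92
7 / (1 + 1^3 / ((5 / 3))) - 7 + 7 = 35 / 8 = 4.38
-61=-61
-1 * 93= -93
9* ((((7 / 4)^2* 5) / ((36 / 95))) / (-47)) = -23275 / 3008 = -7.74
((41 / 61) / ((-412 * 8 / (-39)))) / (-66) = -533 / 4423232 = -0.00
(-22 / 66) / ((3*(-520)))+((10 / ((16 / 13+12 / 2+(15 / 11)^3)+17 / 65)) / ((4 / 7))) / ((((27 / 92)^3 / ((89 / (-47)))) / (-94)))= 12288.99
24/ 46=12/ 23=0.52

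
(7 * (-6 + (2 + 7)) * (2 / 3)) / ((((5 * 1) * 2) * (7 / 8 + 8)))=56 / 355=0.16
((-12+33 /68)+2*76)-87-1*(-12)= 4453 /68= 65.49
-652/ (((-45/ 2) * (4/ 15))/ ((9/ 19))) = 978/ 19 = 51.47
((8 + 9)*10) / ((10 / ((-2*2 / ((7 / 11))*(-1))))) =748 / 7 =106.86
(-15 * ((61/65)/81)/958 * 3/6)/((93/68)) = -0.00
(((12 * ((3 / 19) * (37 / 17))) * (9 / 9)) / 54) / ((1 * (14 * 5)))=37 / 33915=0.00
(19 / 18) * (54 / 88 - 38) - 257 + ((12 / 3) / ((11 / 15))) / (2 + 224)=-26530127 / 89496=-296.44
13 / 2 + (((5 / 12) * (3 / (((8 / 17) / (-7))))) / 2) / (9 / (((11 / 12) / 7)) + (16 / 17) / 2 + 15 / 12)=1073803 / 168624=6.37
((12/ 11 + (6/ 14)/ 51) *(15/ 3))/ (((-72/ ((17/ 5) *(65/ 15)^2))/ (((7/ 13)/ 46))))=-18707/ 327888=-0.06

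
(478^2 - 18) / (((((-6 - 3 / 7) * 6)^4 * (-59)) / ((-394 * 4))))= 54031866301 / 19596886875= 2.76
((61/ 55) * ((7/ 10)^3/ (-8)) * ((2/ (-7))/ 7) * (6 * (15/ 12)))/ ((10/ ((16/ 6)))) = 427/ 110000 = 0.00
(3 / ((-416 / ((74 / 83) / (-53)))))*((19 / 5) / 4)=2109 / 18299840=0.00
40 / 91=0.44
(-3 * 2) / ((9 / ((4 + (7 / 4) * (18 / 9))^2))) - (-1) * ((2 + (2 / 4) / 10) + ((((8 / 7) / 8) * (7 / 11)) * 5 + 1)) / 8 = -65229 / 1760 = -37.06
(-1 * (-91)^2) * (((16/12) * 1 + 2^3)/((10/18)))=-695604/5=-139120.80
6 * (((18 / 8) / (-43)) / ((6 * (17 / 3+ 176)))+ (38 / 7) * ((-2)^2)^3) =1367853891 / 656180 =2084.57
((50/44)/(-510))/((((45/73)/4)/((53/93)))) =-3869/469557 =-0.01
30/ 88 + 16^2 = 11279/ 44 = 256.34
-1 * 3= -3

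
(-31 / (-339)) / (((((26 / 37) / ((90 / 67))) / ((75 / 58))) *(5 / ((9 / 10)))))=464535 / 11417068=0.04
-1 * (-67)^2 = -4489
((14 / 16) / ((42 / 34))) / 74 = 17 / 1776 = 0.01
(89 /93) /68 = 89 /6324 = 0.01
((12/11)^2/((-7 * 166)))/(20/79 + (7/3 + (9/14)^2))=-477792/1399441835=-0.00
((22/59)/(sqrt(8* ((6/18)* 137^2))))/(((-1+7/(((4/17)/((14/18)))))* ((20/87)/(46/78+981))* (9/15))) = 18317937* sqrt(6)/83747963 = 0.54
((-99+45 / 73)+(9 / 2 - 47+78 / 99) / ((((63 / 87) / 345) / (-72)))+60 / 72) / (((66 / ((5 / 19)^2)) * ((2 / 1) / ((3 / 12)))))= 1206334657525 / 6428445408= 187.66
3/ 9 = 1/ 3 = 0.33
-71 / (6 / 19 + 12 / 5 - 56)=6745 / 5062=1.33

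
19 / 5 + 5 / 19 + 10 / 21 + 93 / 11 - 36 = -504869 / 21945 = -23.01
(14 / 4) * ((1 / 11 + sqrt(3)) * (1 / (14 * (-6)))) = -sqrt(3) / 24-1 / 264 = -0.08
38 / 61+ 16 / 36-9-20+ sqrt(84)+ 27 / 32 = -475897 / 17568+ 2 * sqrt(21) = -17.92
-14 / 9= -1.56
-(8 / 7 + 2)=-22 / 7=-3.14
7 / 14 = 1 / 2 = 0.50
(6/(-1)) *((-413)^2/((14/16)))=-1169616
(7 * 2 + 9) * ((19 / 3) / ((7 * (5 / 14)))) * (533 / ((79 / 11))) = 5124262 / 1185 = 4324.27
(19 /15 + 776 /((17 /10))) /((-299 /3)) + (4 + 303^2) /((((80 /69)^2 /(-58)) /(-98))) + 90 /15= 3157305084047939 /8132800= 388218705.00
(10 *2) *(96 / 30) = 64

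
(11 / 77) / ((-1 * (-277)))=1 / 1939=0.00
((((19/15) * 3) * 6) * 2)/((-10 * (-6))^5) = 19/324000000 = 0.00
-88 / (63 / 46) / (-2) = 32.13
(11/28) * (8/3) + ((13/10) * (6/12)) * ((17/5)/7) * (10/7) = 2203/1470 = 1.50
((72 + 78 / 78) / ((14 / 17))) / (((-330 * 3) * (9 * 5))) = -1241 / 623700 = -0.00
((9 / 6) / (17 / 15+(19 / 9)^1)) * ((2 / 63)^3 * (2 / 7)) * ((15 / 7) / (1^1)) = 100 / 11042199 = 0.00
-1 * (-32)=32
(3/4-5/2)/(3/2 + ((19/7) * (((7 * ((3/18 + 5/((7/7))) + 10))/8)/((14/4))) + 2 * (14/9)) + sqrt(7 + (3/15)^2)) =-3379950/27870841 + 181440 * sqrt(11)/27870841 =-0.10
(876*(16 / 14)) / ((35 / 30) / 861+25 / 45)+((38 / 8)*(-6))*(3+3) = 1559979 / 959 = 1626.67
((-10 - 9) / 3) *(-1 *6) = 38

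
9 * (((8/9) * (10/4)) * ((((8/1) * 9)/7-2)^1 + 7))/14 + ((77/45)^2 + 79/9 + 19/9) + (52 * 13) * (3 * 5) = 1009679221/99225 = 10175.65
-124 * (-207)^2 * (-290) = 1540850040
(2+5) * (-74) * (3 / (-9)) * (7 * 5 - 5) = 5180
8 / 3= 2.67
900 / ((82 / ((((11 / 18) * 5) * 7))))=9625 / 41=234.76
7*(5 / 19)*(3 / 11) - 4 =-731 / 209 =-3.50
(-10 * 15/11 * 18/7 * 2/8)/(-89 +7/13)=351/3542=0.10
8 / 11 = 0.73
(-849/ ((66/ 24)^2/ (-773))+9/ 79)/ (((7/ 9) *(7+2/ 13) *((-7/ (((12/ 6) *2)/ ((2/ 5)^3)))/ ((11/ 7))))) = -577712026125/ 2640022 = -218828.49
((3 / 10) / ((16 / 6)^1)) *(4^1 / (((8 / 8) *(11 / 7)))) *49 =3087 / 220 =14.03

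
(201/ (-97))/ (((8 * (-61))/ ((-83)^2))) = 1384689/ 47336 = 29.25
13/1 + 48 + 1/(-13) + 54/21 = 63.49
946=946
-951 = -951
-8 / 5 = -1.60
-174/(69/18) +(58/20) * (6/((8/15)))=-2349/184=-12.77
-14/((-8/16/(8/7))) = 32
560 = 560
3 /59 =0.05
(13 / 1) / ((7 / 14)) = 26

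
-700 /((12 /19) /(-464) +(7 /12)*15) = -771400 /9641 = -80.01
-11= -11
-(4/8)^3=-1/8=-0.12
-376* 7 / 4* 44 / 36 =-7238 / 9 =-804.22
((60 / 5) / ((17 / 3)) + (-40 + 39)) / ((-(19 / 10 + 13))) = -190 / 2533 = -0.08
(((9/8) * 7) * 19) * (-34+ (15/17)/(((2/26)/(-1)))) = -6803.54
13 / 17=0.76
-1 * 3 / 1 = -3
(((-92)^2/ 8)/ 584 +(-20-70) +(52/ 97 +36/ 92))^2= 3231505575546889/ 424389708304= 7614.48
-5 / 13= -0.38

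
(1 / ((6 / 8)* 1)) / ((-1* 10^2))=-1 / 75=-0.01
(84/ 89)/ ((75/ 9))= 252/ 2225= 0.11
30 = 30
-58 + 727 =669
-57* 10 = -570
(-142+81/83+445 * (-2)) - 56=-90223/83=-1087.02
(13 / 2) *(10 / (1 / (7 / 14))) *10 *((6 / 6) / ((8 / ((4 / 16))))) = 325 / 32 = 10.16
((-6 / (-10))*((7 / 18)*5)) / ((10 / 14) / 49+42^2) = 2401 / 3630342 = 0.00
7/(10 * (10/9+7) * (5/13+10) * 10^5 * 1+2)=0.00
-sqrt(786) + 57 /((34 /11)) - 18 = 15 /34 - sqrt(786) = -27.59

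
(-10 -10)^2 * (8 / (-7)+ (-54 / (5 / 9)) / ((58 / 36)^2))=-90871040 / 5887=-15435.88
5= 5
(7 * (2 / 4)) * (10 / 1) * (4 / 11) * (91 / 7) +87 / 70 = 128357 / 770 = 166.70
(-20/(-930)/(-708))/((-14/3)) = 1/153636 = 0.00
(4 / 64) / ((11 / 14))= 7 / 88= 0.08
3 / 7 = 0.43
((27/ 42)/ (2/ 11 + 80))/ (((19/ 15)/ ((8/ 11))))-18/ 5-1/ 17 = -2024237/ 553945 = -3.65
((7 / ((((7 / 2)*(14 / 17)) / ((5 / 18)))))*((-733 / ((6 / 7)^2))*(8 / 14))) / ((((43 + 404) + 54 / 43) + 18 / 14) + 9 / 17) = -318814685 / 373088106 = -0.85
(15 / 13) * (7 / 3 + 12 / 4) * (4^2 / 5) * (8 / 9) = 2048 / 117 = 17.50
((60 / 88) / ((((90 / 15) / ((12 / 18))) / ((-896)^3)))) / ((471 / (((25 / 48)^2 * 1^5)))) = -4390400000 / 139887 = -31385.33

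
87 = 87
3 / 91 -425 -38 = -42130 / 91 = -462.97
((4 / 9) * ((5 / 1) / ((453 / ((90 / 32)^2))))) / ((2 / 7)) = 2625 / 19328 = 0.14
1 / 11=0.09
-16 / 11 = -1.45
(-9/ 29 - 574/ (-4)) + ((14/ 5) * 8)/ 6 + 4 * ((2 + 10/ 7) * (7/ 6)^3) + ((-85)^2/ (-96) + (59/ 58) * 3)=4029509/ 41760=96.49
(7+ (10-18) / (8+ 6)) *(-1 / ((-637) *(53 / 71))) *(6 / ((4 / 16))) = 76680 / 236327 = 0.32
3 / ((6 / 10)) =5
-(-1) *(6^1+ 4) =10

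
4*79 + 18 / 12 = 635 / 2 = 317.50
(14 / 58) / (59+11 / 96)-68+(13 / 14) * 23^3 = 25874326333 / 2304050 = 11229.93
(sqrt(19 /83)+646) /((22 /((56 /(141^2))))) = 28* sqrt(1577) /18151353+18088 /218691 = 0.08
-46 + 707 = 661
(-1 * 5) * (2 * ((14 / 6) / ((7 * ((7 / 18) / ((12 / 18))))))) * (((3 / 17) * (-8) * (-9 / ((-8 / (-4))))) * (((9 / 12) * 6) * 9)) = -174960 / 119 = -1470.25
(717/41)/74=0.24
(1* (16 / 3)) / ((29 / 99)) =18.21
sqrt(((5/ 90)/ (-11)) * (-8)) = 2 * sqrt(11)/ 33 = 0.20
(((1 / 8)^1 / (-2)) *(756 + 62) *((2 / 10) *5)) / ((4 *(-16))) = 409 / 512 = 0.80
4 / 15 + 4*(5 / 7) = 328 / 105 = 3.12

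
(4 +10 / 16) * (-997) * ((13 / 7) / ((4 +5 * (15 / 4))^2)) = -16.55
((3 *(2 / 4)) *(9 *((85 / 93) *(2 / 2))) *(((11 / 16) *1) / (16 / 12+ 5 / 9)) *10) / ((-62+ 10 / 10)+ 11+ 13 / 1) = -22275 / 18352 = -1.21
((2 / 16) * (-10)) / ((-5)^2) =-1 / 20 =-0.05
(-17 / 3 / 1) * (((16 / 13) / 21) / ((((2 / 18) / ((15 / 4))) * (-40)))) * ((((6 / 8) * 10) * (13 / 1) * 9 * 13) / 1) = 89505 / 28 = 3196.61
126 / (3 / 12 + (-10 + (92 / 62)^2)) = -69192 / 4145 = -16.69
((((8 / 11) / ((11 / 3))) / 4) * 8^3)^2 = 9437184 / 14641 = 644.57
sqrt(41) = 6.40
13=13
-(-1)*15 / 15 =1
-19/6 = -3.17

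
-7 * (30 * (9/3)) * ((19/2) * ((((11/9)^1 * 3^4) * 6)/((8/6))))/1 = -5332635/2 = -2666317.50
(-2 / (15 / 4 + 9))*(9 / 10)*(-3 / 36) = 1 / 85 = 0.01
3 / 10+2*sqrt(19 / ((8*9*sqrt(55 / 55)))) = 3 / 10+sqrt(38) / 6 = 1.33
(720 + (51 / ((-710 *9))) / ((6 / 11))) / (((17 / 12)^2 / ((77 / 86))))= 1417017602 / 4411585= 321.20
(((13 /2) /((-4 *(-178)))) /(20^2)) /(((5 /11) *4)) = 143 /11392000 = 0.00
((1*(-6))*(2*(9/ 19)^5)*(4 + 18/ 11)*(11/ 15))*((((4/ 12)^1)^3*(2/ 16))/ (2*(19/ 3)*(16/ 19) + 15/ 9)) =-203391/ 458078315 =-0.00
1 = 1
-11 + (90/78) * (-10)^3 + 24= -14831/13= -1140.85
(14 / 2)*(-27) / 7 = -27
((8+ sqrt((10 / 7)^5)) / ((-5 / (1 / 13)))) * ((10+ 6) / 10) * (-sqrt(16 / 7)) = 128 * sqrt(10) / 4459+ 256 * sqrt(7) / 2275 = 0.39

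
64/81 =0.79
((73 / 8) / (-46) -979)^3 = -46790264588063625 / 49836032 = -938884231.15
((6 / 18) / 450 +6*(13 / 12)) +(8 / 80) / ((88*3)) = 772333 / 118800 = 6.50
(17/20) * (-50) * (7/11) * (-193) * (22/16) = 7177.19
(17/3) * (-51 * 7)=-2023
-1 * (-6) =6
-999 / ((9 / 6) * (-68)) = 9.79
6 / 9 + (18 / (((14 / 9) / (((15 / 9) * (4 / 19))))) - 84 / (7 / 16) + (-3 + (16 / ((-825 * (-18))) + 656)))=459917939 / 987525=465.73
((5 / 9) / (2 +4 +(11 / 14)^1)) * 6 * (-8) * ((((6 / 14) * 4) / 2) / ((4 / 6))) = -5.05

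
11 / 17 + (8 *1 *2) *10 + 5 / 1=2816 / 17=165.65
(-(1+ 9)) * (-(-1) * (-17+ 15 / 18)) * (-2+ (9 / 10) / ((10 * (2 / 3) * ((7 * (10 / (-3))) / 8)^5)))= -254812555126 / 787828125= -323.44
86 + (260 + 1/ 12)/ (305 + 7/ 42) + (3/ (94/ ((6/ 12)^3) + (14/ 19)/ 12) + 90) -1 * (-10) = 58665683359/ 313961570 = 186.86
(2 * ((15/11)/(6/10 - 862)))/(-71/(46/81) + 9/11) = 2300/90227343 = 0.00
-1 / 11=-0.09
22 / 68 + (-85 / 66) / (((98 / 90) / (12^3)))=-37448471 / 18326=-2043.46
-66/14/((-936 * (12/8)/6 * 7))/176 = 1/61152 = 0.00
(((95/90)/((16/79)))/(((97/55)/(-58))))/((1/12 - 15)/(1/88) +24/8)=2394095/18293424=0.13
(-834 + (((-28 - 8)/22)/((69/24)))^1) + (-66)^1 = -227844/253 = -900.57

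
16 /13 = 1.23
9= 9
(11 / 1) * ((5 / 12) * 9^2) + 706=4309 / 4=1077.25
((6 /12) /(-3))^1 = -1 /6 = -0.17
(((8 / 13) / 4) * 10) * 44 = 880 / 13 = 67.69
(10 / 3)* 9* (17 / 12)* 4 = 170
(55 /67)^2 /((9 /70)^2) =40.76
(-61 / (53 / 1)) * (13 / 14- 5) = 4.69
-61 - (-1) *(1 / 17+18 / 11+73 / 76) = -829189 / 14212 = -58.34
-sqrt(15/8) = -sqrt(30)/4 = -1.37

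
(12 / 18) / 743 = 2 / 2229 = 0.00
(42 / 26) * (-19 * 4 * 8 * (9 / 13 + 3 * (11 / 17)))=-7430976 / 2873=-2586.49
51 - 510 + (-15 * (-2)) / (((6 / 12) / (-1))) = -519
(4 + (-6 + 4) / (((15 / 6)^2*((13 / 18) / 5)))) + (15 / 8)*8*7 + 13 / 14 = 98019 / 910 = 107.71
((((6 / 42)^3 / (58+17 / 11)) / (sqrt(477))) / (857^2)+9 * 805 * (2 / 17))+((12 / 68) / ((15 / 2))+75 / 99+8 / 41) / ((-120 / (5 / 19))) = 11 * sqrt(53) / 26235792549015+2352590491 / 2760120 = 852.35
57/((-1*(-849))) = 19/283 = 0.07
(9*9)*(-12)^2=11664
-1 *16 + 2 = -14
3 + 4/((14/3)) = 27/7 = 3.86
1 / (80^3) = 1 / 512000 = 0.00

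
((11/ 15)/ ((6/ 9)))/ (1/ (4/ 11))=2/ 5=0.40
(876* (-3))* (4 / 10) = -5256 / 5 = -1051.20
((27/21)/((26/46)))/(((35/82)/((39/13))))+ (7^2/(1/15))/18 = 1085857/19110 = 56.82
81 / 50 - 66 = -3219 / 50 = -64.38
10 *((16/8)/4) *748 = 3740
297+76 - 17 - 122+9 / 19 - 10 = 4265 / 19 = 224.47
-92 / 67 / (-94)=46 / 3149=0.01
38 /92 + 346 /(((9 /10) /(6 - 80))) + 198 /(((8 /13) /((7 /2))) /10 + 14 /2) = -37568799857 /1321902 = -28420.26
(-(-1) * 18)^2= 324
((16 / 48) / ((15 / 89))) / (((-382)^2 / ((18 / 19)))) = 0.00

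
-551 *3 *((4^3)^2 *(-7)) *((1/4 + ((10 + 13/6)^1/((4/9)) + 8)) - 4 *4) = 930123264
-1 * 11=-11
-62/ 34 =-31/ 17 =-1.82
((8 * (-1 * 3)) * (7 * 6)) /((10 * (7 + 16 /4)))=-504 /55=-9.16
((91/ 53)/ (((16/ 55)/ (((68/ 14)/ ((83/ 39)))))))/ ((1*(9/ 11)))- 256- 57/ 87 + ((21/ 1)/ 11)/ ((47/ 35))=-377949060571/ 1582900968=-238.77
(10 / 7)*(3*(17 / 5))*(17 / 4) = 867 / 14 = 61.93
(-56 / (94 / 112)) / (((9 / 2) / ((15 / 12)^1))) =-7840 / 423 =-18.53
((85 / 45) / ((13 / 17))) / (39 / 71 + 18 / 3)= 0.38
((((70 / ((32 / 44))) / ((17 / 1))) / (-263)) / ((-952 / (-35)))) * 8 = -1925 / 304028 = -0.01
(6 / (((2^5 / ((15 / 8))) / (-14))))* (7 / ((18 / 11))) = -2695 / 128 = -21.05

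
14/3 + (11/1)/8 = 145/24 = 6.04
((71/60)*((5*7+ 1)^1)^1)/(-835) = -213/4175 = -0.05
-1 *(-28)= 28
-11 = -11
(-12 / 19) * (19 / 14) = -6 / 7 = -0.86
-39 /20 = -1.95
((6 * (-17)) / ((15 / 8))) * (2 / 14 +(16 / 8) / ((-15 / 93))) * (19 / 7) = 2217072 / 1225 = 1809.85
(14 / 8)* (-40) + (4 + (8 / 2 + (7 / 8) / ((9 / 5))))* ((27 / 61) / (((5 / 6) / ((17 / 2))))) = -77317 / 2440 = -31.69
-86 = -86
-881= -881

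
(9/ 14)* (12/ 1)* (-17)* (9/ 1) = -8262/ 7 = -1180.29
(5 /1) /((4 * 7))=5 /28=0.18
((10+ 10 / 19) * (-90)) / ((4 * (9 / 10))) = -5000 / 19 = -263.16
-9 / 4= -2.25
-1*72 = -72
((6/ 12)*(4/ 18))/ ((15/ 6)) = 2/ 45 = 0.04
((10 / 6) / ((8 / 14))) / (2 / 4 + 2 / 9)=105 / 26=4.04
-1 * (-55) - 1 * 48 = 7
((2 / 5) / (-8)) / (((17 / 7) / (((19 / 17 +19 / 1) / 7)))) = -171 / 2890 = -0.06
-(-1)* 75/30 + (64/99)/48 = 1493/594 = 2.51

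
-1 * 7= -7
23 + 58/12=167/6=27.83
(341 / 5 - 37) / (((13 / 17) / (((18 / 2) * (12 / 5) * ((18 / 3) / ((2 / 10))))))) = 132192 / 5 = 26438.40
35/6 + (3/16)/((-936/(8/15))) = 54599/9360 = 5.83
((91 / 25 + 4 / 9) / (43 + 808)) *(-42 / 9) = -12866 / 574425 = -0.02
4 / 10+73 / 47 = 1.95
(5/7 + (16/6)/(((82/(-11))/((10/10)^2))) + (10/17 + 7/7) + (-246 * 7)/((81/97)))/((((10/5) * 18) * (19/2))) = -135698384/22526343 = -6.02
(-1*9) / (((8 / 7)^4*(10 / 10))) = -5.28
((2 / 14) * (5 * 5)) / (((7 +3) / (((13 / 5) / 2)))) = 13 / 28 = 0.46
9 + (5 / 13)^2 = 1546 / 169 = 9.15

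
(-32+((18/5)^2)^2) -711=-359399/625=-575.04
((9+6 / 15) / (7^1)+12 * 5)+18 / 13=28541 / 455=62.73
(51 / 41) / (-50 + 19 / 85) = -4335 / 173471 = -0.02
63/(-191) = -63/191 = -0.33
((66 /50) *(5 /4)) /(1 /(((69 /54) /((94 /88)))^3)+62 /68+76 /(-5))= -18169978794 /150910203137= -0.12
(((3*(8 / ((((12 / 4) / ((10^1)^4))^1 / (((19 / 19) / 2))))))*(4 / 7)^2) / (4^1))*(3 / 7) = 1399.42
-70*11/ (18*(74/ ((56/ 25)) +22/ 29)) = -312620/ 246969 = -1.27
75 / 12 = 25 / 4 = 6.25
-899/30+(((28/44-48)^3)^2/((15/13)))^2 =135197723806974949126961788789789973/1412292769524450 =95729247309323117674.04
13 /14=0.93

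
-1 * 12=-12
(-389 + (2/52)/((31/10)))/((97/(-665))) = 104246730/39091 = 2666.77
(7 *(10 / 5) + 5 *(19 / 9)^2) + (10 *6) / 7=25433 / 567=44.86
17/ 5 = 3.40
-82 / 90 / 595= -41 / 26775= -0.00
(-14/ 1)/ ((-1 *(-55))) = -14/ 55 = -0.25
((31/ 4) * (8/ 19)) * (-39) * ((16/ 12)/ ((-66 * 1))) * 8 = 12896/ 627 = 20.57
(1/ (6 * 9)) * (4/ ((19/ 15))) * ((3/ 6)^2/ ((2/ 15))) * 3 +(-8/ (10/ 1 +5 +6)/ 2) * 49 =-2053/ 228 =-9.00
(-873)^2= 762129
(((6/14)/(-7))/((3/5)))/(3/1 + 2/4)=-10/343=-0.03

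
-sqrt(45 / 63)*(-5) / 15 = sqrt(35) / 21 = 0.28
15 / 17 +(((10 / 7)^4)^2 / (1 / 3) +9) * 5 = 306.08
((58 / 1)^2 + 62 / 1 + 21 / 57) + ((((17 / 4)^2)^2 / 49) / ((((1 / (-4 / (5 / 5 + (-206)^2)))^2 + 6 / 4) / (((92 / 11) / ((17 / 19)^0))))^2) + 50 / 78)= 48830780991354148193150990998 / 14248802564132285410322061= 3427.01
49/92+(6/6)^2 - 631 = -57911/92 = -629.47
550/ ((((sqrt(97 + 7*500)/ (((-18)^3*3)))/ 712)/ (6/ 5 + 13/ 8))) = -586524240*sqrt(3597)/ 109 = -322722827.87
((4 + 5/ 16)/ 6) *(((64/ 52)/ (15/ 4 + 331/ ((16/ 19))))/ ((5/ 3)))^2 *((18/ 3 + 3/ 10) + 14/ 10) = 2331648/ 121649220875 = 0.00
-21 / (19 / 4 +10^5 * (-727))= 28 / 96933327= 0.00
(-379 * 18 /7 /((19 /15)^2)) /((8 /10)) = -3837375 /5054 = -759.27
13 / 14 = 0.93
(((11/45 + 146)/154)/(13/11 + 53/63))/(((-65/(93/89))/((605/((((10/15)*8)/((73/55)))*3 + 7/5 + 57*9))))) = -1802029163/207799291856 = -0.01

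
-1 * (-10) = 10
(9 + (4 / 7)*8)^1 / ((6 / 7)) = 95 / 6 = 15.83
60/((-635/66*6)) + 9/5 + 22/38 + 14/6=132941/36195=3.67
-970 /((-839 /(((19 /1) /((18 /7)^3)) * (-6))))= -3160745 /407754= -7.75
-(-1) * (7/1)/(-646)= -7/646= -0.01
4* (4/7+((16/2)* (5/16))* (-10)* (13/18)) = -4406/63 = -69.94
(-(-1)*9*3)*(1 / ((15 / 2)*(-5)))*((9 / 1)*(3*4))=-77.76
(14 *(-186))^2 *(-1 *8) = -54246528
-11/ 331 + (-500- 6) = -167497/ 331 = -506.03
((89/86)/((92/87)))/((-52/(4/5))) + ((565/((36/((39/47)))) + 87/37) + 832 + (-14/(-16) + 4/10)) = 1138442447659/1341499380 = 848.63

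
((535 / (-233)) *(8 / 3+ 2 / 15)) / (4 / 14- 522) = 0.01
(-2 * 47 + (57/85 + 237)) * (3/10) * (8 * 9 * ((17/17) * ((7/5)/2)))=4616136/2125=2172.30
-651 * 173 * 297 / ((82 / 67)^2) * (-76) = 2852901303021 / 1681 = 1697145331.96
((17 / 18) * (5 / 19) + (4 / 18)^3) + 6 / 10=119051 / 138510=0.86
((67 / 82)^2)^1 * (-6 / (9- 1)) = -0.50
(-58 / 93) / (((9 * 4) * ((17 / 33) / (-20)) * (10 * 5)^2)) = 319 / 1185750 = 0.00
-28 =-28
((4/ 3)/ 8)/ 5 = 0.03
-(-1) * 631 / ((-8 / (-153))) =96543 / 8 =12067.88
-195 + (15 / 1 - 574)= -754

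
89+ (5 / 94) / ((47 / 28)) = 89.03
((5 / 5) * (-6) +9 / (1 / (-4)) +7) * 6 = -210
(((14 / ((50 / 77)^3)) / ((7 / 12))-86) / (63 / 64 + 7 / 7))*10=3308672 / 396875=8.34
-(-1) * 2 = 2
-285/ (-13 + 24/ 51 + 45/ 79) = 23.83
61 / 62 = 0.98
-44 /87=-0.51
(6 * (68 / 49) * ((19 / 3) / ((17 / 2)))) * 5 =1520 / 49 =31.02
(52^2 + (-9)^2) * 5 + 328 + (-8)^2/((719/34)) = 10250083/719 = 14256.03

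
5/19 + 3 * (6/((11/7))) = 2449/209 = 11.72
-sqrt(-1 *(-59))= -sqrt(59)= -7.68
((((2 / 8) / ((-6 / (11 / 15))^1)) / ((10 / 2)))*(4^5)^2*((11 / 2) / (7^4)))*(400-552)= 1205338112 / 540225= 2231.18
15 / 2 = 7.50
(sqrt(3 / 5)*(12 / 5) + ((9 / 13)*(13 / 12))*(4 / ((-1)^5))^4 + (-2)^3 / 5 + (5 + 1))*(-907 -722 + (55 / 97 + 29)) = -30470478 / 97 -372348*sqrt(15) / 485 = -317102.04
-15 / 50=-0.30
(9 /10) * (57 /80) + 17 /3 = 15139 /2400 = 6.31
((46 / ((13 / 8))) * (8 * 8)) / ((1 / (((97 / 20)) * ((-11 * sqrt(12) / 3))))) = -12564992 * sqrt(3) / 195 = -111606.18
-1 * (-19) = 19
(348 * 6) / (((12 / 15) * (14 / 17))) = 22185 / 7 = 3169.29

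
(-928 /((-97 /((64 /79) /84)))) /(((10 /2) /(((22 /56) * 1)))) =0.01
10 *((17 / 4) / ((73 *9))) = 85 / 1314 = 0.06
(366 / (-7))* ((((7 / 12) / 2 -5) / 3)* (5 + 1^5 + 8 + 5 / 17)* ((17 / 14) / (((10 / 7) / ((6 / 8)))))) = 1674999 / 2240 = 747.77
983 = 983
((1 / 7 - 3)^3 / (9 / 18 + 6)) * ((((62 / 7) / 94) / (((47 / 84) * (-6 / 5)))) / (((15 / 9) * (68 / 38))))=0.17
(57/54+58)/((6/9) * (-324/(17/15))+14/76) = -0.31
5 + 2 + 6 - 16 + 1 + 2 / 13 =-24 / 13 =-1.85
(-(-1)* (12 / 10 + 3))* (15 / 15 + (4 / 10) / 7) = 111 / 25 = 4.44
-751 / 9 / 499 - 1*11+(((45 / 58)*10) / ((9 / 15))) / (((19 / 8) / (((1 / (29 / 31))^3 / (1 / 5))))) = 1332911137472 / 60351580449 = 22.09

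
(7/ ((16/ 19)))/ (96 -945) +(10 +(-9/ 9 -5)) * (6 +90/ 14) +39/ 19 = 93508151/ 1806672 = 51.76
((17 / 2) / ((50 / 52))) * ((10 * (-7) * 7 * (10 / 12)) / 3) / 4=-300.81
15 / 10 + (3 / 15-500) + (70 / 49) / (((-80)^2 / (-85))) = -2232469 / 4480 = -498.32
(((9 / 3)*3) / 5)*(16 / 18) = 8 / 5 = 1.60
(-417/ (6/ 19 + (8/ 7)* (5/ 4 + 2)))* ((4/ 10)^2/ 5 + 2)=-7043547/ 33500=-210.26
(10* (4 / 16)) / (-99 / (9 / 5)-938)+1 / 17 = 1901 / 33762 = 0.06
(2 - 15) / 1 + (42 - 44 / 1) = -15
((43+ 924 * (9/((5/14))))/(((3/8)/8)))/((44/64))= 119438336/165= 723868.70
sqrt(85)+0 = sqrt(85) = 9.22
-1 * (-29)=29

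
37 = 37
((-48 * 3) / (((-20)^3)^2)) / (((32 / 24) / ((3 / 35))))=-81 / 560000000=-0.00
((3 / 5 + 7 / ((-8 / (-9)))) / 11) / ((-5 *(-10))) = 339 / 22000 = 0.02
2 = 2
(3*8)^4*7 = 2322432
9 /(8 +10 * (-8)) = -1 /8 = -0.12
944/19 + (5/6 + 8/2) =6215/114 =54.52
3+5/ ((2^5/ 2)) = 53/ 16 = 3.31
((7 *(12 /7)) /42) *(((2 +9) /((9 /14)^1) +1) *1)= 5.17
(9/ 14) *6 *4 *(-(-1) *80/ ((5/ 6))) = 10368/ 7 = 1481.14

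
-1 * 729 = -729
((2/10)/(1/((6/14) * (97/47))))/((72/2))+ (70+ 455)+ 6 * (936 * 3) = 342943117/19740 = 17373.00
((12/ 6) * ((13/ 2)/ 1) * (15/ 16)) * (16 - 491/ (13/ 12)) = -21315/ 4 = -5328.75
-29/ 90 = -0.32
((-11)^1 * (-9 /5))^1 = 99 /5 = 19.80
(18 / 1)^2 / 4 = 81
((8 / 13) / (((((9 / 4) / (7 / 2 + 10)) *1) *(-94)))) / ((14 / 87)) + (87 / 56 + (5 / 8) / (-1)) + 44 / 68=1.33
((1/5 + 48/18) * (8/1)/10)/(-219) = -172/16425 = -0.01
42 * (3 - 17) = -588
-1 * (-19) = 19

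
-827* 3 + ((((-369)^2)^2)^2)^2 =118146771506480771373169802022676035339600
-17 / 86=-0.20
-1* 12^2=-144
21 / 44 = 0.48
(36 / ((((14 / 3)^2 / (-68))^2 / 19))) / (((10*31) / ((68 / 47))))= 544399704 / 17491285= 31.12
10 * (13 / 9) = 130 / 9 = 14.44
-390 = -390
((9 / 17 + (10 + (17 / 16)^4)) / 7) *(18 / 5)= 118357209 / 19496960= 6.07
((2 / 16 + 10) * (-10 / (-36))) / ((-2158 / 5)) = -225 / 34528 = -0.01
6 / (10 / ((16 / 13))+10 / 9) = 432 / 665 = 0.65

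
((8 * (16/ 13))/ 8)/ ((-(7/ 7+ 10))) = -16/ 143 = -0.11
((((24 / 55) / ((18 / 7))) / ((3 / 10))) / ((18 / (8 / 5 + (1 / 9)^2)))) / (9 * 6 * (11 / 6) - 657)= -9142 / 100678545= -0.00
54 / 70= 27 / 35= 0.77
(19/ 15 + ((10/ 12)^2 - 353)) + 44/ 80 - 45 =-17797/ 45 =-395.49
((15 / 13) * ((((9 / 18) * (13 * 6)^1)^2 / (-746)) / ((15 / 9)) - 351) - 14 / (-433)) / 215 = -26253559 / 13889774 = -1.89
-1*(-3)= 3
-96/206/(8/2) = -12/103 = -0.12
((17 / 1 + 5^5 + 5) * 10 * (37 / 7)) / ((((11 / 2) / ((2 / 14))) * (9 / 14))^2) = 6210080 / 22869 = 271.55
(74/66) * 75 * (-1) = -925/11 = -84.09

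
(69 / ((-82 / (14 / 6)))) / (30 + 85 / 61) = -9821 / 157030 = -0.06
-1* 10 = -10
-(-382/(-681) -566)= 385064/681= 565.44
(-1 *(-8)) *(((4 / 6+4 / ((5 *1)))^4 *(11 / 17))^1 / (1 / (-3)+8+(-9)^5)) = -5153632 / 12703111875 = -0.00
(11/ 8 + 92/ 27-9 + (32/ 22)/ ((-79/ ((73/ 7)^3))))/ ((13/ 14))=-1615981789/ 59783724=-27.03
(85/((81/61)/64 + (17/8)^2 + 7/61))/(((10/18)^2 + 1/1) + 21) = 13439520/16405753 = 0.82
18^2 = 324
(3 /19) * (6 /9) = 2 /19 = 0.11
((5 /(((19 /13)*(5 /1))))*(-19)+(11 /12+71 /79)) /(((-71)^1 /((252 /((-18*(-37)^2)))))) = -74221 /46072326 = -0.00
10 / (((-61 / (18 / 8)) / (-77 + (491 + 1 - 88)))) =-14715 / 122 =-120.61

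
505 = 505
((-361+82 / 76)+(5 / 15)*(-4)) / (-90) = 41183 / 10260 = 4.01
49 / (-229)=-49 / 229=-0.21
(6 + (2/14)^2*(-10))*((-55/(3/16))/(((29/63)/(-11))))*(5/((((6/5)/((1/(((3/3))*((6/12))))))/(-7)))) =-68728000/29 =-2369931.03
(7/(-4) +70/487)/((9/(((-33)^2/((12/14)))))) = -226.75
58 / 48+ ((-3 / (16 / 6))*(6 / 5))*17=-2609 / 120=-21.74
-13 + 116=103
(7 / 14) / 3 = 0.17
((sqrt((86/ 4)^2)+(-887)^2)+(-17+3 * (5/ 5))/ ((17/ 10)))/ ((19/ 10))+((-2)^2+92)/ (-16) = 133751047/ 323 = 414089.93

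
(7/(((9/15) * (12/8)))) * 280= 2177.78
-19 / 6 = -3.17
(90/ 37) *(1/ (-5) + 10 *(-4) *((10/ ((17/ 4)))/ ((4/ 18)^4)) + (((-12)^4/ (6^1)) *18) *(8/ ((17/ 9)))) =344058534/ 629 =546992.90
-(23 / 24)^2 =-529 / 576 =-0.92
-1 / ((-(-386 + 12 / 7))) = -7 / 2690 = -0.00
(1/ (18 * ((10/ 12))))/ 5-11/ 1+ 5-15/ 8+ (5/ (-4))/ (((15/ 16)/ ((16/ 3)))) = -14.97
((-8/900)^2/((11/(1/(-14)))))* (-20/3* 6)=16/779625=0.00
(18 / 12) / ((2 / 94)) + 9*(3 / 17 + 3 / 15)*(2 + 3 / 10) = 66549 / 850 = 78.29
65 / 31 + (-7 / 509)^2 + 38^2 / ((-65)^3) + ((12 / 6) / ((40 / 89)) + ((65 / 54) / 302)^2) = 3837344239241968863299 / 586595509427135286000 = 6.54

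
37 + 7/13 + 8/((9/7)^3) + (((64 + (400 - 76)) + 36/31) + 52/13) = 127639820/293787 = 434.46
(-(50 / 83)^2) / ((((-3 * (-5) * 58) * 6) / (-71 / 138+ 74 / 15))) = -76225 / 248128002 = -0.00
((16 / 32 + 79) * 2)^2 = 25281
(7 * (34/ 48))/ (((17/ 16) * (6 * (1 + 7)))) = 0.10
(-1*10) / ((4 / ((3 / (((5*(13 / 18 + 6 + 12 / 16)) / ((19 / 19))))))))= -54 / 269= -0.20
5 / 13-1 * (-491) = 6388 / 13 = 491.38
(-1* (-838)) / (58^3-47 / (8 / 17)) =6704 / 1560097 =0.00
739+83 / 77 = 56986 / 77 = 740.08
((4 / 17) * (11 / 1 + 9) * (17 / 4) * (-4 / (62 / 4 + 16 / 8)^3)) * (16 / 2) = -1024 / 8575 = -0.12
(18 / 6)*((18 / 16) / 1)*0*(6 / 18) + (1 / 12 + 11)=133 / 12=11.08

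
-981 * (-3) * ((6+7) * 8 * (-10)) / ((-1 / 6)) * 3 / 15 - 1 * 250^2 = 3610364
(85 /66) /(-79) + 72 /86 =184049 /224202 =0.82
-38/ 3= -12.67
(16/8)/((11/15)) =30/11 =2.73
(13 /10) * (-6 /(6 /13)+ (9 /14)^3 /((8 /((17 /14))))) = -51777323 /3073280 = -16.85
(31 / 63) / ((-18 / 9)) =-0.25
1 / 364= 0.00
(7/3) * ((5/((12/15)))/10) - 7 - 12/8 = -169/24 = -7.04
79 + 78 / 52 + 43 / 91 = 14737 / 182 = 80.97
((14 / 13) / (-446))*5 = -35 / 2899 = -0.01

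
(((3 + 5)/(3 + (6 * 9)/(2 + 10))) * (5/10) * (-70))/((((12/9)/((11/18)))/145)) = -22330/9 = -2481.11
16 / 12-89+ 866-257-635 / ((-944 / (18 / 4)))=2969977 / 5664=524.36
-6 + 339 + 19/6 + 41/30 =5063/15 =337.53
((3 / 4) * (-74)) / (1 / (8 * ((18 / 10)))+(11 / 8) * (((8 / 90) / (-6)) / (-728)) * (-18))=-3636360 / 4517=-805.04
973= 973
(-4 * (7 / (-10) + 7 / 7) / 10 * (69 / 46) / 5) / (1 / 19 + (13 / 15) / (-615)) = -63099 / 89780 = -0.70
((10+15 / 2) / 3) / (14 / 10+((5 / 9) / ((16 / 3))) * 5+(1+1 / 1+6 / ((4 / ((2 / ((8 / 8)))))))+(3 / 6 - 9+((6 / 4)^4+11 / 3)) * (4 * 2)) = 1400 / 2101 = 0.67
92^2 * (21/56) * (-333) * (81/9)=-9512478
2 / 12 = 1 / 6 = 0.17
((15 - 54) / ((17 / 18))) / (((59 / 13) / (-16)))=146016 / 1003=145.58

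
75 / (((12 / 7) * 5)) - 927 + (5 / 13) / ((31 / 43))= -1479359 / 1612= -917.72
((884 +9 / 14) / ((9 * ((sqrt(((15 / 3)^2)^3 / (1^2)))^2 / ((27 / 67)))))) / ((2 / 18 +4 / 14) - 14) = -66879 / 358868750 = -0.00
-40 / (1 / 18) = -720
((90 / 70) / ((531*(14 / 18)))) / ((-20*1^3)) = -9 / 57820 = -0.00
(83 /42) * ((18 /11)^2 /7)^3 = 470502432 /4253517961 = 0.11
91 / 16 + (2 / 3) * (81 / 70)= 3617 / 560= 6.46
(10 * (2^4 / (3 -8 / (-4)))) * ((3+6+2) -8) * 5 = 480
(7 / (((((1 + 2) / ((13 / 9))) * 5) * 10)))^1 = 91 / 1350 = 0.07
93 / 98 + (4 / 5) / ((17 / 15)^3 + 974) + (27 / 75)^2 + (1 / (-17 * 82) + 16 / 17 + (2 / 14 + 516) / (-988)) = 2121790689502483 / 1416938724792500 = 1.50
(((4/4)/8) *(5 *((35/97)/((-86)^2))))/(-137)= -175/786283552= -0.00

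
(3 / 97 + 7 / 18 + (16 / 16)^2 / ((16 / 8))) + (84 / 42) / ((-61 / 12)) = 28031 / 53253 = 0.53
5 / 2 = 2.50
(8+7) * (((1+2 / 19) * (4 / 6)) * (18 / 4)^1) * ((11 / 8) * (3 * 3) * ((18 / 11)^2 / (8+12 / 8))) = 688905 / 3971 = 173.48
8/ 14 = 4/ 7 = 0.57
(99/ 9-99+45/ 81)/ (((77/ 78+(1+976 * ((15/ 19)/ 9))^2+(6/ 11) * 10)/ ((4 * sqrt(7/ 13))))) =-0.03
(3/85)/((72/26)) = 0.01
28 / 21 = 4 / 3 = 1.33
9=9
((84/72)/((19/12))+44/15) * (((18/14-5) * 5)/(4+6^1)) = -13598/1995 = -6.82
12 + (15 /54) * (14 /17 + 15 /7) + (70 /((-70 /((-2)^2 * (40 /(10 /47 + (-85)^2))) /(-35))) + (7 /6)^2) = 1450919311 /96985476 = 14.96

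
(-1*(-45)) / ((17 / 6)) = 270 / 17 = 15.88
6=6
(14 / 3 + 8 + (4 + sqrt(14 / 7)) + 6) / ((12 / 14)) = 7 * sqrt(2) / 6 + 238 / 9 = 28.09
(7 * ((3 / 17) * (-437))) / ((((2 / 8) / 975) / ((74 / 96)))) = -110353425 / 68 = -1622844.49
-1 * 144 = -144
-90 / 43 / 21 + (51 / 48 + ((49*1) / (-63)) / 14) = 39325 / 43344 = 0.91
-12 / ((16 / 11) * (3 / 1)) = -2.75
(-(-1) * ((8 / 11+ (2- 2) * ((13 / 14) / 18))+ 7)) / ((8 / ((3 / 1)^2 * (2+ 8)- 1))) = 7565 / 88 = 85.97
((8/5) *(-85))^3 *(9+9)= -45278208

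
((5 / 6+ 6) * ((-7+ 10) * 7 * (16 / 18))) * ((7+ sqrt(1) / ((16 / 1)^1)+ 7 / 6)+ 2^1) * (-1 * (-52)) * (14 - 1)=882036.04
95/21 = 4.52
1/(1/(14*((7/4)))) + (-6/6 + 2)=51/2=25.50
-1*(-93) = 93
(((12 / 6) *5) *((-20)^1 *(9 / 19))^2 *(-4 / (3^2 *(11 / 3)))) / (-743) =432000 / 2950453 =0.15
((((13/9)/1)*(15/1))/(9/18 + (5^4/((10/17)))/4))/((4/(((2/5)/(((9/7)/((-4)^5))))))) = -372736/57483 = -6.48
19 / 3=6.33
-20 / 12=-5 / 3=-1.67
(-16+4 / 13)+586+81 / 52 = 29737 / 52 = 571.87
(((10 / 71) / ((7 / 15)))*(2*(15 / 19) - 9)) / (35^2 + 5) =-705 / 387163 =-0.00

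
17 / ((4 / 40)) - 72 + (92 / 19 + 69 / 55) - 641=-561064 / 1045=-536.90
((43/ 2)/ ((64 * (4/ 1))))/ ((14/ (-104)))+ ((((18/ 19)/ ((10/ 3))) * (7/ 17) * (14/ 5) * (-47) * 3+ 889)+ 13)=6187351419/ 7235200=855.17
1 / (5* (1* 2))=1 / 10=0.10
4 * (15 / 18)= 10 / 3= 3.33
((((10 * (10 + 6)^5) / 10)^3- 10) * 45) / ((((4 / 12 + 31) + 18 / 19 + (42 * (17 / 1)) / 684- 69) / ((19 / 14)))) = -1973642541958435030.67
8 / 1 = 8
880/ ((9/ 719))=632720/ 9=70302.22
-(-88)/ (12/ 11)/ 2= 121/ 3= 40.33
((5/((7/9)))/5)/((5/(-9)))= -81/35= -2.31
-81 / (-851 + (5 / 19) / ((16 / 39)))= 24624 / 258509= 0.10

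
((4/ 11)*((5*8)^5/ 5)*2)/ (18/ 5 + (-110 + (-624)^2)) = 204800000/ 5352457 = 38.26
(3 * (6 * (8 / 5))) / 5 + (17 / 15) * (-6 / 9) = 1126 / 225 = 5.00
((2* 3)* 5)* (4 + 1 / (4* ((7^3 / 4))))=41190 / 343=120.09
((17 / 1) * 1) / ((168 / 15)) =85 / 56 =1.52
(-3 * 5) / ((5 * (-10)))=3 / 10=0.30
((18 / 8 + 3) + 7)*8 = 98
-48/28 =-12/7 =-1.71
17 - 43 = -26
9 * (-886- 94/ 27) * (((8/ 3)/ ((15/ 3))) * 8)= -1537024/ 45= -34156.09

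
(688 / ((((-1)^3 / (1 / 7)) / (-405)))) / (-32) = -17415 / 14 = -1243.93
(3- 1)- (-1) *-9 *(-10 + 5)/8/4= 109/32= 3.41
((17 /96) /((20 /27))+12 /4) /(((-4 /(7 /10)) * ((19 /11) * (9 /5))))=-53207 /291840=-0.18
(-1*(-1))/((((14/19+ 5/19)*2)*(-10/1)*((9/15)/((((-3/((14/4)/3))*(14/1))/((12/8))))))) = 2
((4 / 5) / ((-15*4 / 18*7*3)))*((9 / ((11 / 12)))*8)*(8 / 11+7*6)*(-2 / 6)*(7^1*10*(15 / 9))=180480 / 121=1491.57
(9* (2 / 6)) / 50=0.06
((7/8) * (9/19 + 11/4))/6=1715/3648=0.47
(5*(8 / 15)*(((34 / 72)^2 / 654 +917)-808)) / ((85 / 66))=203251279 / 900558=225.69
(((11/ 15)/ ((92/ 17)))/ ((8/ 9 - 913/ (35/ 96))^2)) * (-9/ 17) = -654885/ 57206911616768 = -0.00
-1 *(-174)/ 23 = 174/ 23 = 7.57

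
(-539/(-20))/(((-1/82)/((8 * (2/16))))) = -22099/10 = -2209.90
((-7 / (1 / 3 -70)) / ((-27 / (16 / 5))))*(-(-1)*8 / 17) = -896 / 159885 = -0.01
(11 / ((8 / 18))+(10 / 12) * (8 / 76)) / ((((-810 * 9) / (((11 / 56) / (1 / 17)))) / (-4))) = 151283 / 3324240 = 0.05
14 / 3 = 4.67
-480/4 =-120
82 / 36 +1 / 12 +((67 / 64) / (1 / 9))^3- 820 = 44253883 / 2359296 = 18.76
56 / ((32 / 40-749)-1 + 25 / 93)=-26040 / 348253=-0.07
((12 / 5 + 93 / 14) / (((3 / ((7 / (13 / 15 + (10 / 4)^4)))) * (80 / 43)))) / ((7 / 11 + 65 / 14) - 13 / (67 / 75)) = -6686801 / 218307585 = -0.03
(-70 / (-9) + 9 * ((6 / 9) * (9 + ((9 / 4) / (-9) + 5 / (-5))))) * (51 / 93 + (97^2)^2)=148960352792 / 31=4805172670.71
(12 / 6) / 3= 0.67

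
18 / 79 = 0.23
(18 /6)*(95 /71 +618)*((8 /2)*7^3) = 180992868 /71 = 2549195.32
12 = 12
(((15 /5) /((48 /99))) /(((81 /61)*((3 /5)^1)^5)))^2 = 4396884765625 /1224440064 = 3590.94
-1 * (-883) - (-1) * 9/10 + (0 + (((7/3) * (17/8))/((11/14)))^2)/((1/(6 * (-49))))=-157168577/14520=-10824.28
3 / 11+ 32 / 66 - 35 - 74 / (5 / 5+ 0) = -3572 / 33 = -108.24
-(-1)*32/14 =2.29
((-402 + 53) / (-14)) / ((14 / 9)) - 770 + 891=26857 / 196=137.03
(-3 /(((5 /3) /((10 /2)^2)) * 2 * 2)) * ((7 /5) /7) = -9 /4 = -2.25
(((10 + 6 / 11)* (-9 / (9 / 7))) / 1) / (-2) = 406 / 11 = 36.91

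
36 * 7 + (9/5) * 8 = 1332/5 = 266.40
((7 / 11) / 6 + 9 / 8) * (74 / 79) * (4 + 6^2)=120250 / 2607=46.13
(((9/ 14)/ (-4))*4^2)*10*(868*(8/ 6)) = -29760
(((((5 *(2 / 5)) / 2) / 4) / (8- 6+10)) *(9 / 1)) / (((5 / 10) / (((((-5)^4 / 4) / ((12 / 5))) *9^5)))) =184528125 / 128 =1441625.98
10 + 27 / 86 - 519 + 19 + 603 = 9745 / 86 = 113.31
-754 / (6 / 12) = -1508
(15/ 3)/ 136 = 5/ 136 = 0.04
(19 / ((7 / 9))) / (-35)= -171 / 245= -0.70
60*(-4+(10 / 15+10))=400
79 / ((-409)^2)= 79 / 167281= 0.00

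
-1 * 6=-6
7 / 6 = 1.17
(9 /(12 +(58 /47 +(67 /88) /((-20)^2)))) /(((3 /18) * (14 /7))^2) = 14889600 /2433061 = 6.12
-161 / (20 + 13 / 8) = -1288 / 173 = -7.45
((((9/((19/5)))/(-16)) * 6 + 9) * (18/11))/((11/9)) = 99873/9196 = 10.86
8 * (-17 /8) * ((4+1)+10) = -255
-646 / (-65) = 646 / 65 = 9.94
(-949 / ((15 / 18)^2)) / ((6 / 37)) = -210678 / 25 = -8427.12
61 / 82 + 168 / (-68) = -1.73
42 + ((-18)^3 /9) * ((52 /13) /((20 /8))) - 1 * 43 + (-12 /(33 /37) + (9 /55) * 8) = -57747 /55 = -1049.95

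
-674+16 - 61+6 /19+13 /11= -149958 /209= -717.50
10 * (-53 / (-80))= 53 / 8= 6.62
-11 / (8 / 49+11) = -539 / 547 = -0.99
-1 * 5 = -5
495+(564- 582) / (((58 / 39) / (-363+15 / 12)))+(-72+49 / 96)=13368581 / 2784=4801.93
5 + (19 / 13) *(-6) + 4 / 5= -2.97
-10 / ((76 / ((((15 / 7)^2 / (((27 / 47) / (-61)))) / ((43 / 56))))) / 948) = 452986000 / 5719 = 79207.20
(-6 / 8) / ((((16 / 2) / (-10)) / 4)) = 3.75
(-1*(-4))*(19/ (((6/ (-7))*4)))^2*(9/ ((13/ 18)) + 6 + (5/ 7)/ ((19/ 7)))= 4305875/ 1872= 2300.15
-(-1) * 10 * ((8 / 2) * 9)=360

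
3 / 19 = 0.16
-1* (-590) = 590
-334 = -334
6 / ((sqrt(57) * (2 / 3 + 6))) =3 * sqrt(57) / 190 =0.12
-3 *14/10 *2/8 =-21/20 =-1.05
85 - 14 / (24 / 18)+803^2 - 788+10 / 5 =1288195 / 2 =644097.50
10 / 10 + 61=62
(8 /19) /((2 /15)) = 60 /19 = 3.16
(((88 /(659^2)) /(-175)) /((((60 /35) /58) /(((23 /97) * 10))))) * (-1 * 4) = 234784 /631878855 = 0.00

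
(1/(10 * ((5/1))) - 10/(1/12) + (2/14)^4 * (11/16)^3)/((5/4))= -29498537477/307328000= -95.98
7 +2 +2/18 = 82/9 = 9.11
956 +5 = 961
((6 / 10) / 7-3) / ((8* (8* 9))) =-17 / 3360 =-0.01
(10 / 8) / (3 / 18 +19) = 3 / 46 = 0.07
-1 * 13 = -13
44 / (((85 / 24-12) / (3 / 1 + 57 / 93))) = -16896 / 899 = -18.79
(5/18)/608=5/10944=0.00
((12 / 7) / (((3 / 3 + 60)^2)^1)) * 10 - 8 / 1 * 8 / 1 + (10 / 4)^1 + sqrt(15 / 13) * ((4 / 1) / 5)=-60.64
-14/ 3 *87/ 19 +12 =-178/ 19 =-9.37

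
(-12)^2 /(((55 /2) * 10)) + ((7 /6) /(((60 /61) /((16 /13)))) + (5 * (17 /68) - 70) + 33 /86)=-66.38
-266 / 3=-88.67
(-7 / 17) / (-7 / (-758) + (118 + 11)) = -5306 / 1662413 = -0.00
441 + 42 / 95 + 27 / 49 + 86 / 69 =142366312 / 321195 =443.24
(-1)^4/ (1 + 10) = 1/ 11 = 0.09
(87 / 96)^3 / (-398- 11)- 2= -26828613 / 13402112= -2.00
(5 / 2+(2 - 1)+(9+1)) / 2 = 27 / 4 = 6.75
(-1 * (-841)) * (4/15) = 3364/15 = 224.27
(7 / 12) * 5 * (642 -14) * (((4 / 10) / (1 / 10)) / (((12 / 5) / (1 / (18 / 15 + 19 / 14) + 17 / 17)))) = 4246.60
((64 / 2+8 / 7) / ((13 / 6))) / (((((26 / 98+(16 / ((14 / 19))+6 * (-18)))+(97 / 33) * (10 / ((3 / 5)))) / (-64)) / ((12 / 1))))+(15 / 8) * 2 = 2998452057 / 9341020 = 321.00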